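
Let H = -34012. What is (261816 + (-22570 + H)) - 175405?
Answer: 29829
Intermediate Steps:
(261816 + (-22570 + H)) - 175405 = (261816 + (-22570 - 34012)) - 175405 = (261816 - 56582) - 175405 = 205234 - 175405 = 29829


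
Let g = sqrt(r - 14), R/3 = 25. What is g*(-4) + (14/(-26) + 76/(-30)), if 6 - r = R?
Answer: -599/195 - 4*I*sqrt(83) ≈ -3.0718 - 36.442*I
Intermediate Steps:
R = 75 (R = 3*25 = 75)
r = -69 (r = 6 - 1*75 = 6 - 75 = -69)
g = I*sqrt(83) (g = sqrt(-69 - 14) = sqrt(-83) = I*sqrt(83) ≈ 9.1104*I)
g*(-4) + (14/(-26) + 76/(-30)) = (I*sqrt(83))*(-4) + (14/(-26) + 76/(-30)) = -4*I*sqrt(83) + (14*(-1/26) + 76*(-1/30)) = -4*I*sqrt(83) + (-7/13 - 38/15) = -4*I*sqrt(83) - 599/195 = -599/195 - 4*I*sqrt(83)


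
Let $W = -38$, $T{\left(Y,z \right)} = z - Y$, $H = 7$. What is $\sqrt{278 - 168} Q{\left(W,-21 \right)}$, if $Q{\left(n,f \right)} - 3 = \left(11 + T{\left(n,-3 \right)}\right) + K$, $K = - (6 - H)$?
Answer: $50 \sqrt{110} \approx 524.4$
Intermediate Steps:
$K = 1$ ($K = - (6 - 7) = \left(-1\right) \left(-1\right) = 1$)
$Q{\left(n,f \right)} = 12 - n$ ($Q{\left(n,f \right)} = 3 + \left(\left(11 - \left(3 + n\right)\right) + 1\right) = 3 + \left(\left(8 - n\right) + 1\right) = 3 - \left(-9 + n\right) = 12 - n$)
$\sqrt{278 - 168} Q{\left(W,-21 \right)} = \sqrt{278 - 168} \left(12 - -38\right) = \sqrt{110} \left(12 + 38\right) = \sqrt{110} \cdot 50 = 50 \sqrt{110}$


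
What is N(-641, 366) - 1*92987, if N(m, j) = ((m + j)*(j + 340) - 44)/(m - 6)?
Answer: -59968395/647 ≈ -92687.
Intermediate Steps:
N(m, j) = (-44 + (340 + j)*(j + m))/(-6 + m) (N(m, j) = ((j + m)*(340 + j) - 44)/(-6 + m) = ((340 + j)*(j + m) - 44)/(-6 + m) = (-44 + (340 + j)*(j + m))/(-6 + m))
N(-641, 366) - 1*92987 = (-44 + 366**2 + 340*366 + 340*(-641) + 366*(-641))/(-6 - 641) - 1*92987 = (-44 + 133956 + 124440 - 217940 - 234606)/(-647) - 92987 = -1/647*(-194194) - 92987 = 194194/647 - 92987 = -59968395/647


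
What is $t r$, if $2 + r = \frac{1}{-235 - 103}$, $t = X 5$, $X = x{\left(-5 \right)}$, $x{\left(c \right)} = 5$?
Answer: $- \frac{16925}{338} \approx -50.074$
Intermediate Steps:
$X = 5$
$t = 25$ ($t = 5 \cdot 5 = 25$)
$r = - \frac{677}{338}$ ($r = -2 + \frac{1}{-235 - 103} = -2 + \frac{1}{-338} = -2 - \frac{1}{338} = - \frac{677}{338} \approx -2.003$)
$t r = 25 \left(- \frac{677}{338}\right) = - \frac{16925}{338}$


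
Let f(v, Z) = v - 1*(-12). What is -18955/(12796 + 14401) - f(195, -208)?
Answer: -5648734/27197 ≈ -207.70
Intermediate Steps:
f(v, Z) = 12 + v (f(v, Z) = v + 12 = 12 + v)
-18955/(12796 + 14401) - f(195, -208) = -18955/(12796 + 14401) - (12 + 195) = -18955/27197 - 1*207 = -18955*1/27197 - 207 = -18955/27197 - 207 = -5648734/27197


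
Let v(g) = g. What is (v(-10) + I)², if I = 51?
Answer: 1681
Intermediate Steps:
(v(-10) + I)² = (-10 + 51)² = 41² = 1681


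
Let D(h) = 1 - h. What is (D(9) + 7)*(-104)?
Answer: 104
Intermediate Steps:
(D(9) + 7)*(-104) = ((1 - 1*9) + 7)*(-104) = ((1 - 9) + 7)*(-104) = (-8 + 7)*(-104) = -1*(-104) = 104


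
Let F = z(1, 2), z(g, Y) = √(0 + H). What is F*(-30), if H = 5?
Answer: -30*√5 ≈ -67.082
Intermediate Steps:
z(g, Y) = √5 (z(g, Y) = √(0 + 5) = √5)
F = √5 ≈ 2.2361
F*(-30) = √5*(-30) = -30*√5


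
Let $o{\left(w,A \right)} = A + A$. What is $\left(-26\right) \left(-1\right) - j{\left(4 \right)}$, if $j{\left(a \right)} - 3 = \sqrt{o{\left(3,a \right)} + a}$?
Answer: $23 - 2 \sqrt{3} \approx 19.536$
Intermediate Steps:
$o{\left(w,A \right)} = 2 A$
$j{\left(a \right)} = 3 + \sqrt{3} \sqrt{a}$ ($j{\left(a \right)} = 3 + \sqrt{2 a + a} = 3 + \sqrt{3 a} = 3 + \sqrt{3} \sqrt{a}$)
$\left(-26\right) \left(-1\right) - j{\left(4 \right)} = \left(-26\right) \left(-1\right) - \left(3 + \sqrt{3} \sqrt{4}\right) = 26 - \left(3 + \sqrt{3} \cdot 2\right) = 26 - \left(3 + 2 \sqrt{3}\right) = 23 - 2 \sqrt{3}$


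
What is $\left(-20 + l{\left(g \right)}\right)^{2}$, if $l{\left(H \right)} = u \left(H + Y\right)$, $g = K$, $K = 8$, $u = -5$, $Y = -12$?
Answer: $0$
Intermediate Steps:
$g = 8$
$l{\left(H \right)} = 60 - 5 H$ ($l{\left(H \right)} = - 5 \left(H - 12\right) = - 5 \left(-12 + H\right) = 60 - 5 H$)
$\left(-20 + l{\left(g \right)}\right)^{2} = \left(-20 + \left(60 - 40\right)\right)^{2} = \left(-20 + 20\right)^{2} = 0^{2} = 0$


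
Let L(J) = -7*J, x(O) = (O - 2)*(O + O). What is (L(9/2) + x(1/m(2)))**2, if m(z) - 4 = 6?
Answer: 635209/625 ≈ 1016.3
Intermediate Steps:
m(z) = 10 (m(z) = 4 + 6 = 10)
x(O) = 2*O*(-2 + O) (x(O) = (-2 + O)*(2*O) = 2*O*(-2 + O))
(L(9/2) + x(1/m(2)))**2 = (-63/2 + 2*(-2 + 1/10)/10)**2 = (-63/2 + 2*(1/10)*(-2 + 1/10))**2 = (-7*9/2 + 2*(1/10)*(-19/10))**2 = (-63/2 - 19/50)**2 = (-797/25)**2 = 635209/625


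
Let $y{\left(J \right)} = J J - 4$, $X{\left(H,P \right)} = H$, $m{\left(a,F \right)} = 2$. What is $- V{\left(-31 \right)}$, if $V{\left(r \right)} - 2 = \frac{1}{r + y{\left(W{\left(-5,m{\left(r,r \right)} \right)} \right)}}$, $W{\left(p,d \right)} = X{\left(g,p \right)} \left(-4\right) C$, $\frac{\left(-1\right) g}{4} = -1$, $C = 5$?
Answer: $- \frac{12731}{6365} \approx -2.0002$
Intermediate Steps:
$g = 4$ ($g = \left(-4\right) \left(-1\right) = 4$)
$W{\left(p,d \right)} = -80$ ($W{\left(p,d \right)} = 4 \left(-4\right) 5 = \left(-16\right) 5 = -80$)
$y{\left(J \right)} = -4 + J^{2}$ ($y{\left(J \right)} = J^{2} - 4 = -4 + J^{2}$)
$V{\left(r \right)} = 2 + \frac{1}{6396 + r}$ ($V{\left(r \right)} = 2 + \frac{1}{r - \left(4 - \left(-80\right)^{2}\right)} = 2 + \frac{1}{r + \left(-4 + 6400\right)} = 2 + \frac{1}{r + 6396} = 2 + \frac{1}{6396 + r}$)
$- V{\left(-31 \right)} = - \frac{12793 + 2 \left(-31\right)}{6396 - 31} = - \frac{12793 - 62}{6365} = - \frac{12731}{6365}$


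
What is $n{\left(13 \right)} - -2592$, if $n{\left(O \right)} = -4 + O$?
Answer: $2601$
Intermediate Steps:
$n{\left(13 \right)} - -2592 = \left(-4 + 13\right) - -2592 = 9 + 2592 = 2601$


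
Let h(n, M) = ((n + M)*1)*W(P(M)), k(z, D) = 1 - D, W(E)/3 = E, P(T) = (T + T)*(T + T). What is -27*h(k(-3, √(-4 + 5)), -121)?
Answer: 573985764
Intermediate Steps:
P(T) = 4*T² (P(T) = (2*T)*(2*T) = 4*T²)
W(E) = 3*E
h(n, M) = 12*M²*(M + n) (h(n, M) = ((n + M)*1)*(3*(4*M²)) = ((M + n)*1)*(12*M²) = (M + n)*(12*M²) = 12*M²*(M + n))
-27*h(k(-3, √(-4 + 5)), -121) = -324*(-121)²*(-121 + (1 - √(-4 + 5))) = -324*14641*(-121 + (1 - √1)) = -324*14641*(-121 + (1 - 1*1)) = -324*14641*(-121 + (1 - 1)) = -324*14641*(-121 + 0) = -324*14641*(-121) = -27*(-21258732) = 573985764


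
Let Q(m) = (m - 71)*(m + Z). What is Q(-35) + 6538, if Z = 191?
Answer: -9998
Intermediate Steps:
Q(m) = (-71 + m)*(191 + m) (Q(m) = (m - 71)*(m + 191) = (-71 + m)*(191 + m))
Q(-35) + 6538 = (-13561 + (-35)**2 + 120*(-35)) + 6538 = (-13561 + 1225 - 4200) + 6538 = -16536 + 6538 = -9998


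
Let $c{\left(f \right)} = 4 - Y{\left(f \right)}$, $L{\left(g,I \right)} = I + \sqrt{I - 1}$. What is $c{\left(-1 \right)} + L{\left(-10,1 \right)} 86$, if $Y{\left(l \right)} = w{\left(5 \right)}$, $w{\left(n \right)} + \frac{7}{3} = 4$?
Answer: $\frac{265}{3} \approx 88.333$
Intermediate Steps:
$w{\left(n \right)} = \frac{5}{3}$ ($w{\left(n \right)} = - \frac{7}{3} + 4 = \frac{5}{3}$)
$Y{\left(l \right)} = \frac{5}{3}$
$L{\left(g,I \right)} = I + \sqrt{-1 + I}$
$c{\left(f \right)} = \frac{7}{3}$ ($c{\left(f \right)} = 4 - \frac{5}{3} = \frac{7}{3}$)
$c{\left(-1 \right)} + L{\left(-10,1 \right)} 86 = \frac{7}{3} + \left(1 + \sqrt{-1 + 1}\right) 86 = \frac{7}{3} + \left(1 + \sqrt{0}\right) 86 = \frac{7}{3} + \left(1 + 0\right) 86 = \frac{7}{3} + 1 \cdot 86 = \frac{7}{3} + 86 = \frac{265}{3}$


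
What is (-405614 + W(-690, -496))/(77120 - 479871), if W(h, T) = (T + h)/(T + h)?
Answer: 405613/402751 ≈ 1.0071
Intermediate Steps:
W(h, T) = 1
(-405614 + W(-690, -496))/(77120 - 479871) = (-405614 + 1)/(77120 - 479871) = -405613/(-402751) = -405613*(-1/402751) = 405613/402751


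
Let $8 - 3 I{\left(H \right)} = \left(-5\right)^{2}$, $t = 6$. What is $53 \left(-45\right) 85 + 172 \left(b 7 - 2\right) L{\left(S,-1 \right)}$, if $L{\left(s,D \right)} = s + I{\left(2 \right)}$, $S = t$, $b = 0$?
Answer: $- \frac{608519}{3} \approx -2.0284 \cdot 10^{5}$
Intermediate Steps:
$I{\left(H \right)} = - \frac{17}{3}$ ($I{\left(H \right)} = \frac{8}{3} - \frac{\left(-5\right)^{2}}{3} = \frac{8}{3} - \frac{25}{3} = - \frac{17}{3}$)
$S = 6$
$L{\left(s,D \right)} = - \frac{17}{3} + s$ ($L{\left(s,D \right)} = s - \frac{17}{3} = - \frac{17}{3} + s$)
$53 \left(-45\right) 85 + 172 \left(b 7 - 2\right) L{\left(S,-1 \right)} = 53 \left(-45\right) 85 + 172 \left(0 \cdot 7 - 2\right) \left(- \frac{17}{3} + 6\right) = \left(-2385\right) 85 + 172 \left(0 - 2\right) \frac{1}{3} = -202725 + 172 \left(-2\right) \frac{1}{3} = -202725 - \frac{344}{3} = - \frac{608519}{3}$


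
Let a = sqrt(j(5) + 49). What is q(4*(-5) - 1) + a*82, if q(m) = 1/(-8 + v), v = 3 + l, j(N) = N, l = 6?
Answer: 1 + 246*sqrt(6) ≈ 603.57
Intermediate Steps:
v = 9 (v = 3 + 6 = 9)
q(m) = 1 (q(m) = 1/(-8 + 9) = 1/1 = 1)
a = 3*sqrt(6) (a = sqrt(5 + 49) = sqrt(54) = 3*sqrt(6) ≈ 7.3485)
q(4*(-5) - 1) + a*82 = 1 + (3*sqrt(6))*82 = 1 + 246*sqrt(6)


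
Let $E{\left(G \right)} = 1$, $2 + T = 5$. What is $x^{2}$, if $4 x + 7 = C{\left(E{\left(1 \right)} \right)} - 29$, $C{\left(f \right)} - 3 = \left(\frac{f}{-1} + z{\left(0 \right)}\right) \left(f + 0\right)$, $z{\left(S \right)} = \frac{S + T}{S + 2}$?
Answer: $\frac{4225}{64} \approx 66.016$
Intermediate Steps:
$T = 3$ ($T = -2 + 5 = 3$)
$z{\left(S \right)} = \frac{3 + S}{2 + S}$ ($z{\left(S \right)} = \frac{S + 3}{S + 2} = \frac{3 + S}{2 + S}$)
$C{\left(f \right)} = 3 + f \left(\frac{3}{2} - f\right)$ ($C{\left(f \right)} = 3 + \left(\frac{f}{-1} + \frac{3 + 0}{2 + 0}\right) \left(f + 0\right) = 3 + \left(f \left(-1\right) + \frac{1}{2} \cdot 3\right) f = 3 + \left(- f + \frac{1}{2} \cdot 3\right) f = 3 + \left(- f + \frac{3}{2}\right) f = 3 + \left(\frac{3}{2} - f\right) f = 3 + f \left(\frac{3}{2} - f\right)$)
$x = - \frac{65}{8}$ ($x = - \frac{7}{4} + \frac{\left(3 - 1^{2} + \frac{3}{2} \cdot 1\right) - 29}{4} = - \frac{7}{4} + \frac{\left(3 - 1 + \frac{3}{2}\right) - 29}{4} = - \frac{7}{4} + \frac{\frac{7}{2} - 29}{4} = - \frac{7}{4} + \frac{1}{4} \left(- \frac{51}{2}\right) = - \frac{7}{4} - \frac{51}{8} = - \frac{65}{8} \approx -8.125$)
$x^{2} = \left(- \frac{65}{8}\right)^{2} = \frac{4225}{64}$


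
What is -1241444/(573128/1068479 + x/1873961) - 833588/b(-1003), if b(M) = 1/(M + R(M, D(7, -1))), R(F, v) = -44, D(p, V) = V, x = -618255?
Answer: 358339594928369946232/413427035863 ≈ 8.6675e+8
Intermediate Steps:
b(M) = 1/(-44 + M) (b(M) = 1/(M - 44) = 1/(-44 + M))
-1241444/(573128/1068479 + x/1873961) - 833588/b(-1003) = -1241444/(573128/1068479 - 618255/1873961) - 833588/(1/(-44 - 1003)) = -1241444/(573128*(1/1068479) - 618255*1/1873961) - 833588/(1/(-1047)) = -1241444/(573128/1068479 - 618255/1873961) - 833588/(-1/1047) = -1241444/413427035863/2002287975319 - 833588*(-1047) = -1241444*2002287975319/413427035863 + 872766636 = -2485728393231920636/413427035863 + 872766636 = 358339594928369946232/413427035863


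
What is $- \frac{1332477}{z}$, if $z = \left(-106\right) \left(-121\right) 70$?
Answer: $- \frac{1332477}{897820} \approx -1.4841$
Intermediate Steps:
$z = 897820$ ($z = 12826 \cdot 70 = 897820$)
$- \frac{1332477}{z} = - \frac{1332477}{897820}$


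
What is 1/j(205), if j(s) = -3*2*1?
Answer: -⅙ ≈ -0.16667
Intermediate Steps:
j(s) = -6 (j(s) = -6*1 = -6)
1/j(205) = 1/(-6) = -⅙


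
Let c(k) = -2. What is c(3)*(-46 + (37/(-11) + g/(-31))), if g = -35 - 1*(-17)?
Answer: 33270/341 ≈ 97.566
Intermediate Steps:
g = -18 (g = -35 + 17 = -18)
c(3)*(-46 + (37/(-11) + g/(-31))) = -2*(-46 + (37/(-11) - 18/(-31))) = -2*(-46 + (37*(-1/11) - 18*(-1/31))) = -2*(-46 + (-37/11 + 18/31)) = -2*(-46 - 949/341) = -2*(-16635/341) = 33270/341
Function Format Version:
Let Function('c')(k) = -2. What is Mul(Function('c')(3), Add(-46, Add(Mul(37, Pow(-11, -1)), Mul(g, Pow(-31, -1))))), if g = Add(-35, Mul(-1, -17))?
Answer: Rational(33270, 341) ≈ 97.566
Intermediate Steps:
g = -18 (g = Add(-35, 17) = -18)
Mul(Function('c')(3), Add(-46, Add(Mul(37, Pow(-11, -1)), Mul(g, Pow(-31, -1))))) = Mul(-2, Add(-46, Add(Mul(37, Pow(-11, -1)), Mul(-18, Pow(-31, -1))))) = Mul(-2, Add(-46, Add(Mul(37, Rational(-1, 11)), Mul(-18, Rational(-1, 31))))) = Mul(-2, Add(-46, Add(Rational(-37, 11), Rational(18, 31)))) = Mul(-2, Add(-46, Rational(-949, 341))) = Mul(-2, Rational(-16635, 341)) = Rational(33270, 341)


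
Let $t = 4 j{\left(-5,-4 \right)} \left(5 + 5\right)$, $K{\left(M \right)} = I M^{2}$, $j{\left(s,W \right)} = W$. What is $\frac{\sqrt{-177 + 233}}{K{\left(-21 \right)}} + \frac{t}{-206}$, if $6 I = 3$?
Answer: $\frac{80}{103} + \frac{4 \sqrt{14}}{441} \approx 0.81064$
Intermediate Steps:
$I = \frac{1}{2}$ ($I = \frac{1}{6} \cdot 3 = \frac{1}{2} \approx 0.5$)
$K{\left(M \right)} = \frac{M^{2}}{2}$
$t = -160$ ($t = 4 \left(-4\right) \left(5 + 5\right) = \left(-16\right) 10 = -160$)
$\frac{\sqrt{-177 + 233}}{K{\left(-21 \right)}} + \frac{t}{-206} = \frac{\sqrt{-177 + 233}}{\frac{1}{2} \left(-21\right)^{2}} - \frac{160}{-206} = \frac{\sqrt{56}}{\frac{1}{2} \cdot 441} - - \frac{80}{103} = \frac{2 \sqrt{14}}{\frac{441}{2}} + \frac{80}{103} = 2 \sqrt{14} \cdot \frac{2}{441} + \frac{80}{103} = \frac{4 \sqrt{14}}{441} + \frac{80}{103} = \frac{80}{103} + \frac{4 \sqrt{14}}{441}$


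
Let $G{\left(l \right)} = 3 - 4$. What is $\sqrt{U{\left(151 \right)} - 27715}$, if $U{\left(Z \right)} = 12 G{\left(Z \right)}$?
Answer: $i \sqrt{27727} \approx 166.51 i$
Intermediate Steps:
$G{\left(l \right)} = -1$
$U{\left(Z \right)} = -12$ ($U{\left(Z \right)} = 12 \left(-1\right) = -12$)
$\sqrt{U{\left(151 \right)} - 27715} = \sqrt{-12 - 27715} = \sqrt{-27727} = i \sqrt{27727}$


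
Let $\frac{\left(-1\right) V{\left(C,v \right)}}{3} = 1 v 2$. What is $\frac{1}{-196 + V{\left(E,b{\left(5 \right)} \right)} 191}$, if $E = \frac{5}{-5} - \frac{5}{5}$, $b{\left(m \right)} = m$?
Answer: $- \frac{1}{5926} \approx -0.00016875$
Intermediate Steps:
$E = -2$ ($E = 5 \left(- \frac{1}{5}\right) - 1 = -1 - 1 = -2$)
$V{\left(C,v \right)} = - 6 v$ ($V{\left(C,v \right)} = - 3 \cdot 1 v 2 = - 3 v 2 = - 3 \cdot 2 v = - 6 v$)
$\frac{1}{-196 + V{\left(E,b{\left(5 \right)} \right)} 191} = \frac{1}{-196 + \left(-6\right) 5 \cdot 191} = \frac{1}{-196 - 5730} = \frac{1}{-5926} = - \frac{1}{5926}$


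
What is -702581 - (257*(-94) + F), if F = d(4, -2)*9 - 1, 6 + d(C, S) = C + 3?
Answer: -678431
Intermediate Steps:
d(C, S) = -3 + C (d(C, S) = -6 + (C + 3) = -6 + (3 + C) = -3 + C)
F = 8 (F = (-3 + 4)*9 - 1 = 1*9 - 1 = 9 - 1 = 8)
-702581 - (257*(-94) + F) = -702581 - (257*(-94) + 8) = -702581 - (-24158 + 8) = -702581 - 1*(-24150) = -702581 + 24150 = -678431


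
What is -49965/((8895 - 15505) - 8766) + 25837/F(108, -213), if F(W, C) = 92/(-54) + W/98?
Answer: -131387014209/3059824 ≈ -42939.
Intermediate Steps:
F(W, C) = -46/27 + W/98 (F(W, C) = 92*(-1/54) + W*(1/98) = -46/27 + W/98)
-49965/((8895 - 15505) - 8766) + 25837/F(108, -213) = -49965/((8895 - 15505) - 8766) + 25837/(-46/27 + (1/98)*108) = -49965/(-6610 - 8766) + 25837/(-46/27 + 54/49) = -49965/(-15376) + 25837/(-796/1323) = -49965*(-1/15376) + 25837*(-1323/796) = 49965/15376 - 34182351/796 = -131387014209/3059824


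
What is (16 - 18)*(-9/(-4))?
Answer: -9/2 ≈ -4.5000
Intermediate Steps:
(16 - 18)*(-9/(-4)) = -(-18)*(-1)/4 = -2*9/4 = -9/2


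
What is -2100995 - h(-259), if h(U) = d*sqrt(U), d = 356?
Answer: -2100995 - 356*I*sqrt(259) ≈ -2.101e+6 - 5729.3*I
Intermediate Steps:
h(U) = 356*sqrt(U)
-2100995 - h(-259) = -2100995 - 356*sqrt(-259) = -2100995 - 356*I*sqrt(259)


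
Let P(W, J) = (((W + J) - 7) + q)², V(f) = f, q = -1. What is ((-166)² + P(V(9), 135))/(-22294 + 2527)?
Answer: -46052/19767 ≈ -2.3297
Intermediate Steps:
P(W, J) = (-8 + J + W)² (P(W, J) = (((W + J) - 7) - 1)² = (((J + W) - 7) - 1)² = ((-7 + J + W) - 1)² = (-8 + J + W)²)
((-166)² + P(V(9), 135))/(-22294 + 2527) = ((-166)² + (-8 + 135 + 9)²)/(-22294 + 2527) = (27556 + 136²)/(-19767) = (27556 + 18496)*(-1/19767) = 46052*(-1/19767) = -46052/19767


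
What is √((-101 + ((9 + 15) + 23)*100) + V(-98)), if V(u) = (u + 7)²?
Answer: 4*√805 ≈ 113.49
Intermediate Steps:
V(u) = (7 + u)²
√((-101 + ((9 + 15) + 23)*100) + V(-98)) = √((-101 + ((9 + 15) + 23)*100) + (7 - 98)²) = √((-101 + (24 + 23)*100) + (-91)²) = √((-101 + 47*100) + 8281) = √((-101 + 4700) + 8281) = √(4599 + 8281) = √12880 = 4*√805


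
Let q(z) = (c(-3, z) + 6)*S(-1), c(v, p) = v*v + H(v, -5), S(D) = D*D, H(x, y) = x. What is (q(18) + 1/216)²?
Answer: 6723649/46656 ≈ 144.11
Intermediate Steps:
S(D) = D²
c(v, p) = v + v² (c(v, p) = v*v + v = v² + v = v + v²)
q(z) = 12 (q(z) = (-3*(1 - 3) + 6)*(-1)² = (-3*(-2) + 6)*1 = (6 + 6)*1 = 12*1 = 12)
(q(18) + 1/216)² = (12 + 1/216)² = (2593/216)² = 6723649/46656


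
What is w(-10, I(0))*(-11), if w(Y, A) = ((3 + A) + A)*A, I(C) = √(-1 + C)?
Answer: 22 - 33*I ≈ 22.0 - 33.0*I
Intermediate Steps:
w(Y, A) = A*(3 + 2*A) (w(Y, A) = (3 + 2*A)*A = A*(3 + 2*A))
w(-10, I(0))*(-11) = (√(-1 + 0)*(3 + 2*√(-1 + 0)))*(-11) = (√(-1)*(3 + 2*√(-1)))*(-11) = (I*(3 + 2*I))*(-11) = -11*I*(3 + 2*I)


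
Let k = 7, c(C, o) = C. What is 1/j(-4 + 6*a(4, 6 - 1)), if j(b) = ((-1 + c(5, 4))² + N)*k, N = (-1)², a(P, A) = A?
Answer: 1/119 ≈ 0.0084034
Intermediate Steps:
N = 1
j(b) = 119 (j(b) = ((-1 + 5)² + 1)*7 = (4² + 1)*7 = (16 + 1)*7 = 17*7 = 119)
1/j(-4 + 6*a(4, 6 - 1)) = 1/119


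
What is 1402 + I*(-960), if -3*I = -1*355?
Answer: -112198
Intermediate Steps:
I = 355/3 (I = -(-1)*355/3 = -⅓*(-355) = 355/3 ≈ 118.33)
1402 + I*(-960) = 1402 + (355/3)*(-960) = 1402 - 113600 = -112198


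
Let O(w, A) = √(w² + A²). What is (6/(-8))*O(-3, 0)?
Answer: -9/4 ≈ -2.2500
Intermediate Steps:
O(w, A) = √(A² + w²)
(6/(-8))*O(-3, 0) = (6/(-8))*√(0² + (-3)²) = (6*(-⅛))*√(0 + 9) = -3*√9/4 = -¾*3 = -9/4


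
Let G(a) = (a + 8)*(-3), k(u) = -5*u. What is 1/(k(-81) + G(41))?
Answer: 1/258 ≈ 0.0038760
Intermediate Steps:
G(a) = -24 - 3*a (G(a) = (8 + a)*(-3) = -24 - 3*a)
1/(k(-81) + G(41)) = 1/(-5*(-81) + (-24 - 3*41)) = 1/(405 + (-24 - 123)) = 1/(405 - 147) = 1/258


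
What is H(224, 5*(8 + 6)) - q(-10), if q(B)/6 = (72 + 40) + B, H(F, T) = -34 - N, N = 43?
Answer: -689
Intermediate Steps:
H(F, T) = -77 (H(F, T) = -34 - 1*43 = -34 - 43 = -77)
q(B) = 672 + 6*B (q(B) = 6*((72 + 40) + B) = 6*(112 + B) = 672 + 6*B)
H(224, 5*(8 + 6)) - q(-10) = -77 - (672 + 6*(-10)) = -77 - (672 - 60) = -77 - 1*612 = -77 - 612 = -689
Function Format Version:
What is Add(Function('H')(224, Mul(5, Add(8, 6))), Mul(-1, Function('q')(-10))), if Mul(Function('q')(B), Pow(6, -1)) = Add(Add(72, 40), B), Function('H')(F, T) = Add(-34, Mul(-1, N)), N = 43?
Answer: -689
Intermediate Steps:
Function('H')(F, T) = -77 (Function('H')(F, T) = Add(-34, Mul(-1, 43)) = Add(-34, -43) = -77)
Function('q')(B) = Add(672, Mul(6, B)) (Function('q')(B) = Mul(6, Add(Add(72, 40), B)) = Mul(6, Add(112, B)) = Add(672, Mul(6, B)))
Add(Function('H')(224, Mul(5, Add(8, 6))), Mul(-1, Function('q')(-10))) = Add(-77, Mul(-1, Add(672, Mul(6, -10)))) = Add(-77, Mul(-1, Add(672, -60))) = Add(-77, Mul(-1, 612)) = Add(-77, -612) = -689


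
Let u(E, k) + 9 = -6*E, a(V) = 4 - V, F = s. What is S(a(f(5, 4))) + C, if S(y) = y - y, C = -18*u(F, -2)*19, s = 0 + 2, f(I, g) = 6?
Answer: 7182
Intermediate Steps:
s = 2
F = 2
u(E, k) = -9 - 6*E
C = 7182 (C = -18*(-9 - 6*2)*19 = -18*(-9 - 12)*19 = -18*(-21)*19 = 378*19 = 7182)
S(y) = 0
S(a(f(5, 4))) + C = 0 + 7182 = 7182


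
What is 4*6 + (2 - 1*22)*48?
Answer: -936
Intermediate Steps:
4*6 + (2 - 1*22)*48 = 24 + (2 - 22)*48 = 24 - 20*48 = 24 - 960 = -936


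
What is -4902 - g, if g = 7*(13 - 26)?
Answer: -4811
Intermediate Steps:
g = -91 (g = 7*(-13) = -91)
-4902 - g = -4902 - 1*(-91) = -4902 + 91 = -4811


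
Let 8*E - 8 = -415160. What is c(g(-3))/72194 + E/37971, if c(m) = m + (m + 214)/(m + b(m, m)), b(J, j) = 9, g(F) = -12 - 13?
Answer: -6662814655/4873383776 ≈ -1.3672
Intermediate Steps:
E = -51894 (E = 1 + (⅛)*(-415160) = 1 - 51895 = -51894)
g(F) = -25
c(m) = m + (214 + m)/(9 + m) (c(m) = m + (m + 214)/(m + 9) = m + (214 + m)/(9 + m))
c(g(-3))/72194 + E/37971 = ((214 + (-25)² + 10*(-25))/(9 - 25))/72194 - 51894/37971 = ((214 + 625 - 250)/(-16))*(1/72194) - 51894*1/37971 = -1/16*589*(1/72194) - 5766/4219 = -589/16*1/72194 - 5766/4219 = -589/1155104 - 5766/4219 = -6662814655/4873383776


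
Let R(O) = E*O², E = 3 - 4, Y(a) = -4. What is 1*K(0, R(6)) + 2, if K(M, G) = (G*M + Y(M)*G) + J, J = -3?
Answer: 143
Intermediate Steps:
E = -1
R(O) = -O²
K(M, G) = -3 - 4*G + G*M (K(M, G) = (G*M - 4*G) - 3 = (-4*G + G*M) - 3 = -3 - 4*G + G*M)
1*K(0, R(6)) + 2 = 1*(-3 - (-4)*6² - 1*6²*0) + 2 = 1*(-3 - (-4)*36 - 1*36*0) + 2 = 1*(-3 - 4*(-36) - 36*0) + 2 = 1*(-3 + 144 + 0) + 2 = 1*141 + 2 = 141 + 2 = 143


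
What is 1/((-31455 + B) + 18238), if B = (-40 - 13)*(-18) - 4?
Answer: -1/12267 ≈ -8.1519e-5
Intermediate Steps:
B = 950 (B = -53*(-18) - 4 = 954 - 4 = 950)
1/((-31455 + B) + 18238) = 1/((-31455 + 950) + 18238) = 1/(-30505 + 18238) = 1/(-12267) = -1/12267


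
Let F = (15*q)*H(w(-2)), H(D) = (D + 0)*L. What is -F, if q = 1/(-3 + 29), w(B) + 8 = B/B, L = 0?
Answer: 0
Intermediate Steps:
w(B) = -7 (w(B) = -8 + B/B = -8 + 1 = -7)
H(D) = 0 (H(D) = (D + 0)*0 = D*0 = 0)
q = 1/26 ≈ 0.038462
F = 0 (F = (15*(1/26))*0 = (15/26)*0 = 0)
-F = -1*0 = 0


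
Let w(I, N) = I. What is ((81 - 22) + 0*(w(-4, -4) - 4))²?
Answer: 3481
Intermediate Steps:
((81 - 22) + 0*(w(-4, -4) - 4))² = ((81 - 22) + 0*(-4 - 4))² = (59 + 0*(-8))² = (59 + 0)² = 59² = 3481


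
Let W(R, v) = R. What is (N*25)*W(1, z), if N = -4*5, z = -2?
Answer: -500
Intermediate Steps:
N = -20
(N*25)*W(1, z) = -20*25*1 = -500*1 = -500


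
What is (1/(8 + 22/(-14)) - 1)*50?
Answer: -380/9 ≈ -42.222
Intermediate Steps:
(1/(8 + 22/(-14)) - 1)*50 = (1/(8 + 22*(-1/14)) - 1)*50 = (1/(8 - 11/7) - 1)*50 = (1/(45/7) - 1)*50 = (7/45 - 1)*50 = -38/45*50 = -380/9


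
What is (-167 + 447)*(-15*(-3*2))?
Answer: 25200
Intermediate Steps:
(-167 + 447)*(-15*(-3*2)) = 280*(-(-90)) = 280*(-15*(-6)) = 280*90 = 25200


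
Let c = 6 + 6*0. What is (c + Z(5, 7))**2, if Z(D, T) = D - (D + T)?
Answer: 1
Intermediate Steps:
Z(D, T) = -T (Z(D, T) = D + (-D - T) = -T)
c = 6 (c = 6 + 0 = 6)
(c + Z(5, 7))**2 = (6 - 1*7)**2 = (6 - 7)**2 = (-1)**2 = 1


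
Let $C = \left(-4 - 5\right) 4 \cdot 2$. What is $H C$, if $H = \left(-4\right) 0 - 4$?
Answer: $288$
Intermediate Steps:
$C = -72$ ($C = \left(-9\right) 8 = -72$)
$H = -4$ ($H = 0 - 4 = -4$)
$H C = \left(-4\right) \left(-72\right) = 288$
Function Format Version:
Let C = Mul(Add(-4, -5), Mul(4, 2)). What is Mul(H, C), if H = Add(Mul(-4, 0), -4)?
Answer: 288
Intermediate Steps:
C = -72 (C = Mul(-9, 8) = -72)
H = -4 (H = Add(0, -4) = -4)
Mul(H, C) = Mul(-4, -72) = 288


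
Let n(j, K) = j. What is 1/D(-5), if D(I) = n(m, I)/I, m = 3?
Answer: -5/3 ≈ -1.6667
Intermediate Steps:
D(I) = 3/I
1/D(-5) = 1/(3/(-5)) = 1/(3*(-⅕)) = 1/(-⅗) = -5/3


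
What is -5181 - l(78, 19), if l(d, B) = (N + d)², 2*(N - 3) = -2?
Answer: -11581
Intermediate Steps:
N = 2 (N = 3 + (½)*(-2) = 3 - 1 = 2)
l(d, B) = (2 + d)²
-5181 - l(78, 19) = -5181 - (2 + 78)² = -5181 - 1*80² = -5181 - 1*6400 = -5181 - 6400 = -11581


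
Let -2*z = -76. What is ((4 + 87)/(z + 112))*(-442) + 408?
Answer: 10489/75 ≈ 139.85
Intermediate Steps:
z = 38 (z = -½*(-76) = 38)
((4 + 87)/(z + 112))*(-442) + 408 = ((4 + 87)/(38 + 112))*(-442) + 408 = (91/150)*(-442) + 408 = -20111/75 + 408 = 10489/75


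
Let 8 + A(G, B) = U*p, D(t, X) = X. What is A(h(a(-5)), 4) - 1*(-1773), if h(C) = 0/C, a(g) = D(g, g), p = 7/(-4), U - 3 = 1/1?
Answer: 1758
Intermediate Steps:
U = 4 (U = 3 + 1/1 = 3 + 1*1 = 3 + 1 = 4)
p = -7/4 (p = 7*(-¼) = -7/4 ≈ -1.7500)
a(g) = g
h(C) = 0
A(G, B) = -15 (A(G, B) = -8 + 4*(-7/4) = -8 - 7 = -15)
A(h(a(-5)), 4) - 1*(-1773) = -15 - 1*(-1773) = -15 + 1773 = 1758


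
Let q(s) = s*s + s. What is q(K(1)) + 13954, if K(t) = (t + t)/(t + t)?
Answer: 13956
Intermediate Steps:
K(t) = 1 (K(t) = (2*t)/((2*t)) = (2*t)*(1/(2*t)) = 1)
q(s) = s + s**2 (q(s) = s**2 + s = s + s**2)
q(K(1)) + 13954 = 1*(1 + 1) + 13954 = 1*2 + 13954 = 2 + 13954 = 13956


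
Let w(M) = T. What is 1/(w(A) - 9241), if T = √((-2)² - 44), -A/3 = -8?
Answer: -9241/85396121 - 2*I*√10/85396121 ≈ -0.00010821 - 7.4061e-8*I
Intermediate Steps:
A = 24 (A = -3*(-8) = 24)
T = 2*I*√10 (T = √(4 - 44) = √(-40) = 2*I*√10 ≈ 6.3246*I)
w(M) = 2*I*√10
1/(w(A) - 9241) = 1/(2*I*√10 - 9241) = 1/(-9241 + 2*I*√10)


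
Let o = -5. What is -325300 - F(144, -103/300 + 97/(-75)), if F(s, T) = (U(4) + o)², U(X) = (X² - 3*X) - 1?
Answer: -325304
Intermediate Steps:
U(X) = -1 + X² - 3*X
F(s, T) = 4 (F(s, T) = ((-1 + 4² - 3*4) - 5)² = ((-1 + 16 - 12) - 5)² = (3 - 5)² = (-2)² = 4)
-325300 - F(144, -103/300 + 97/(-75)) = -325300 - 1*4 = -325300 - 4 = -325304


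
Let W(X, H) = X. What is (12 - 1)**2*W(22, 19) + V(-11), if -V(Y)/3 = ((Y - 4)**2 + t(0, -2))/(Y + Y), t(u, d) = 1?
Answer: 29621/11 ≈ 2692.8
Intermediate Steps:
V(Y) = -3*(1 + (-4 + Y)**2)/(2*Y) (V(Y) = -3*((Y - 4)**2 + 1)/(Y + Y) = -3*((-4 + Y)**2 + 1)/(2*Y) = -3*(1 + (-4 + Y)**2)*1/(2*Y) = -3*(1 + (-4 + Y)**2)/(2*Y))
(12 - 1)**2*W(22, 19) + V(-11) = (12 - 1)**2*22 + (3/2)*(-1 - (-4 - 11)**2)/(-11) = 11**2*22 + (3/2)*(-1/11)*(-1 - 1*(-15)**2) = 121*22 + (3/2)*(-1/11)*(-1 - 1*225) = 2662 + (3/2)*(-1/11)*(-1 - 225) = 2662 + (3/2)*(-1/11)*(-226) = 2662 + 339/11 = 29621/11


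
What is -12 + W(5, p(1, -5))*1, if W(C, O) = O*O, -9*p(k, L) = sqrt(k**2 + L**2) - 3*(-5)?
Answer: -721/81 + 10*sqrt(26)/27 ≈ -7.0127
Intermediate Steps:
p(k, L) = -5/3 - sqrt(L**2 + k**2)/9 (p(k, L) = -(sqrt(k**2 + L**2) - 3*(-5))/9 = -(sqrt(L**2 + k**2) + 15)/9 = -(15 + sqrt(L**2 + k**2))/9 = -5/3 - sqrt(L**2 + k**2)/9)
W(C, O) = O**2
-12 + W(5, p(1, -5))*1 = -12 + (-5/3 - sqrt((-5)**2 + 1**2)/9)**2*1 = -12 + (-5/3 - sqrt(25 + 1)/9)**2*1 = -12 + (-5/3 - sqrt(26)/9)**2*1 = -12 + (-5/3 - sqrt(26)/9)**2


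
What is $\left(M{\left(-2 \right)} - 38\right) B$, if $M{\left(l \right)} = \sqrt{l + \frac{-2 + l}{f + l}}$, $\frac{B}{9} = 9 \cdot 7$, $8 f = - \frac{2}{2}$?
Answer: $-21546 + \frac{567 i \sqrt{34}}{17} \approx -21546.0 + 194.48 i$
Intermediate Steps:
$f = - \frac{1}{8}$ ($f = \frac{\left(-2\right) \frac{1}{2}}{8} = \frac{1}{8} \left(-1\right) = - \frac{1}{8} \approx -0.125$)
$B = 567$ ($B = 9 \cdot 9 \cdot 7 = 9 \cdot 63 = 567$)
$M{\left(l \right)} = \sqrt{l + \frac{-2 + l}{- \frac{1}{8} + l}}$
$\left(M{\left(-2 \right)} - 38\right) B = \left(\sqrt{\frac{-16 + 7 \left(-2\right) + 8 \left(-2\right)^{2}}{-1 + 8 \left(-2\right)}} - 38\right) 567 = \left(\sqrt{\frac{-16 - 14 + 8 \cdot 4}{-1 - 16}} - 38\right) 567 = \left(\sqrt{\frac{-16 - 14 + 32}{-17}} - 38\right) 567 = \left(\sqrt{\left(- \frac{1}{17}\right) 2} - 38\right) 567 = \left(\sqrt{- \frac{2}{17}} - 38\right) 567 = \left(\frac{i \sqrt{34}}{17} - 38\right) 567 = \left(-38 + \frac{i \sqrt{34}}{17}\right) 567 = -21546 + \frac{567 i \sqrt{34}}{17}$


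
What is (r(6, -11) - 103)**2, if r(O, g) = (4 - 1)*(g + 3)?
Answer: 16129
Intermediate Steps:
r(O, g) = 9 + 3*g (r(O, g) = 3*(3 + g) = 9 + 3*g)
(r(6, -11) - 103)**2 = ((9 + 3*(-11)) - 103)**2 = ((9 - 33) - 103)**2 = (-24 - 103)**2 = (-127)**2 = 16129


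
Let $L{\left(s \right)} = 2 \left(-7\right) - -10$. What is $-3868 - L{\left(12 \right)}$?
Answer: $-3864$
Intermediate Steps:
$L{\left(s \right)} = -4$ ($L{\left(s \right)} = -14 + 10 = -4$)
$-3868 - L{\left(12 \right)} = -3868 - -4 = -3868 + 4 = -3864$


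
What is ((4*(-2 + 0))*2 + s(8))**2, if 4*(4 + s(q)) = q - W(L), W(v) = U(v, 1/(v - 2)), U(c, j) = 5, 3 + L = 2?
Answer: 5929/16 ≈ 370.56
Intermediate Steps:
L = -1 (L = -3 + 2 = -1)
W(v) = 5
s(q) = -21/4 + q/4 (s(q) = -4 + (q - 1*5)/4 = -4 + (q - 5)/4 = -4 + (-5 + q)/4 = -4 + (-5/4 + q/4) = -21/4 + q/4)
((4*(-2 + 0))*2 + s(8))**2 = ((4*(-2 + 0))*2 + (-21/4 + (1/4)*8))**2 = ((4*(-2))*2 + (-21/4 + 2))**2 = (-8*2 - 13/4)**2 = (-16 - 13/4)**2 = (-77/4)**2 = 5929/16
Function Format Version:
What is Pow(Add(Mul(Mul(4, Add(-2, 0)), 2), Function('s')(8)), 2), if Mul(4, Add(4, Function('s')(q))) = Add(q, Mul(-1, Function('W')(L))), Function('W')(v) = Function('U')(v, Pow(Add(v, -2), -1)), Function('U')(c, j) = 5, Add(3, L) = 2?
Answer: Rational(5929, 16) ≈ 370.56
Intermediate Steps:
L = -1 (L = Add(-3, 2) = -1)
Function('W')(v) = 5
Function('s')(q) = Add(Rational(-21, 4), Mul(Rational(1, 4), q)) (Function('s')(q) = Add(-4, Mul(Rational(1, 4), Add(q, Mul(-1, 5)))) = Add(-4, Mul(Rational(1, 4), Add(q, -5))) = Add(-4, Mul(Rational(1, 4), Add(-5, q))) = Add(-4, Add(Rational(-5, 4), Mul(Rational(1, 4), q))) = Add(Rational(-21, 4), Mul(Rational(1, 4), q)))
Pow(Add(Mul(Mul(4, Add(-2, 0)), 2), Function('s')(8)), 2) = Pow(Add(Mul(Mul(4, Add(-2, 0)), 2), Add(Rational(-21, 4), Mul(Rational(1, 4), 8))), 2) = Pow(Add(Mul(Mul(4, -2), 2), Add(Rational(-21, 4), 2)), 2) = Pow(Add(Mul(-8, 2), Rational(-13, 4)), 2) = Pow(Add(-16, Rational(-13, 4)), 2) = Pow(Rational(-77, 4), 2) = Rational(5929, 16)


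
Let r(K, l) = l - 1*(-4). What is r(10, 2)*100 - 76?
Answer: 524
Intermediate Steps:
r(K, l) = 4 + l (r(K, l) = l + 4 = 4 + l)
r(10, 2)*100 - 76 = (4 + 2)*100 - 76 = 6*100 - 76 = 600 - 76 = 524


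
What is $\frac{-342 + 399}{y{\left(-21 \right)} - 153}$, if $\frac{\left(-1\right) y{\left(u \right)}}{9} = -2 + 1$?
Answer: $- \frac{19}{48} \approx -0.39583$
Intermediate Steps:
$y{\left(u \right)} = 9$ ($y{\left(u \right)} = - 9 \left(-2 + 1\right) = \left(-9\right) \left(-1\right) = 9$)
$\frac{-342 + 399}{y{\left(-21 \right)} - 153} = \frac{-342 + 399}{9 - 153} = \frac{57}{-144} = 57 \left(- \frac{1}{144}\right) = - \frac{19}{48}$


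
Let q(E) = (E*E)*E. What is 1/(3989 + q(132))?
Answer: 1/2303957 ≈ 4.3404e-7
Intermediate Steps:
q(E) = E**3 (q(E) = E**2*E = E**3)
1/(3989 + q(132)) = 1/(3989 + 132**3) = 1/(3989 + 2299968) = 1/2303957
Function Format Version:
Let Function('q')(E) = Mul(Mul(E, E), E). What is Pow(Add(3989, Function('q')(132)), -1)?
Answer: Rational(1, 2303957) ≈ 4.3404e-7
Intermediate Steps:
Function('q')(E) = Pow(E, 3) (Function('q')(E) = Mul(Pow(E, 2), E) = Pow(E, 3))
Pow(Add(3989, Function('q')(132)), -1) = Pow(Add(3989, Pow(132, 3)), -1) = Pow(Add(3989, 2299968), -1) = Pow(2303957, -1) = Rational(1, 2303957)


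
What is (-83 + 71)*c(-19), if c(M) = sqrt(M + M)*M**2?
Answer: -4332*I*sqrt(38) ≈ -26704.0*I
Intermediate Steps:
c(M) = sqrt(2)*M**(5/2) (c(M) = sqrt(2*M)*M**2 = (sqrt(2)*sqrt(M))*M**2 = sqrt(2)*M**(5/2))
(-83 + 71)*c(-19) = (-83 + 71)*(sqrt(2)*(-19)**(5/2)) = -12*sqrt(2)*361*I*sqrt(19) = -4332*I*sqrt(38)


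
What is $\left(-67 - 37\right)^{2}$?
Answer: $10816$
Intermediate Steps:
$\left(-67 - 37\right)^{2} = \left(-104\right)^{2} = 10816$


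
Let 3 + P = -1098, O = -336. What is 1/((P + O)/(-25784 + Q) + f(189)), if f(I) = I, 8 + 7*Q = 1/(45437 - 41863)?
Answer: 215030901/40652823911 ≈ 0.0052894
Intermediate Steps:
Q = -28591/25018 (Q = -8/7 + 1/(7*(45437 - 41863)) = -8/7 + (1/7)/3574 = -8/7 + (1/7)*(1/3574) = -8/7 + 1/25018 = -28591/25018 ≈ -1.1428)
P = -1101 (P = -3 - 1098 = -1101)
1/((P + O)/(-25784 + Q) + f(189)) = 1/((-1101 - 336)/(-25784 - 28591/25018) + 189) = 1/(-1437/(-645092703/25018) + 189) = 1/(-1437*(-25018/645092703) + 189) = 1/(11983622/215030901 + 189) = 1/(40652823911/215030901) = 215030901/40652823911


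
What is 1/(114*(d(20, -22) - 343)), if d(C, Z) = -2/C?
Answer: -5/195567 ≈ -2.5567e-5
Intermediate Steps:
1/(114*(d(20, -22) - 343)) = 1/(114*(-2/20 - 343)) = 1/(114*(-2*1/20 - 343)) = 1/(114*(-⅒ - 343)) = 1/(114*(-3431/10)) = 1/(-195567/5) = -5/195567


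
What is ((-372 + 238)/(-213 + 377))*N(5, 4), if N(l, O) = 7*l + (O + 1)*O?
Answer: -3685/82 ≈ -44.939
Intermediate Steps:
N(l, O) = 7*l + O*(1 + O) (N(l, O) = 7*l + (1 + O)*O = 7*l + O*(1 + O))
((-372 + 238)/(-213 + 377))*N(5, 4) = ((-372 + 238)/(-213 + 377))*(4 + 4**2 + 7*5) = (-134/164)*(4 + 16 + 35) = -134*1/164*55 = -67/82*55 = -3685/82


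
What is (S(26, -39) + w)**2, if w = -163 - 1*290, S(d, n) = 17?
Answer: 190096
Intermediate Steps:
w = -453 (w = -163 - 290 = -453)
(S(26, -39) + w)**2 = (17 - 453)**2 = (-436)**2 = 190096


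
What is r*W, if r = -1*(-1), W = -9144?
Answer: -9144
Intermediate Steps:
r = 1
r*W = 1*(-9144) = -9144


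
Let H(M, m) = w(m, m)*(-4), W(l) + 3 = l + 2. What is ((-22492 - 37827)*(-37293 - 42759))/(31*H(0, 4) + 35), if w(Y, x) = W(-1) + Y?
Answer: -1609552196/71 ≈ -2.2670e+7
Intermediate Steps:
W(l) = -1 + l (W(l) = -3 + (l + 2) = -3 + (2 + l) = -1 + l)
w(Y, x) = -2 + Y (w(Y, x) = (-1 - 1) + Y = -2 + Y)
H(M, m) = 8 - 4*m (H(M, m) = (-2 + m)*(-4) = 8 - 4*m)
((-22492 - 37827)*(-37293 - 42759))/(31*H(0, 4) + 35) = ((-22492 - 37827)*(-37293 - 42759))/(31*(8 - 4*4) + 35) = (-60319*(-80052))/(31*(8 - 16) + 35) = 4828656588/(31*(-8) + 35) = 4828656588/(-248 + 35) = 4828656588/(-213) = 4828656588*(-1/213) = -1609552196/71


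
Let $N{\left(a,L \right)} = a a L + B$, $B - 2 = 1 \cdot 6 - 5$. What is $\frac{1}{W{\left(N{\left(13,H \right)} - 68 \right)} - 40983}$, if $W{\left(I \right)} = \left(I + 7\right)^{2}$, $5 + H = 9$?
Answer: $\frac{1}{340941} \approx 2.9331 \cdot 10^{-6}$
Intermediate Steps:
$B = 3$ ($B = 2 + \left(1 \cdot 6 - 5\right) = 2 + \left(6 - 5\right) = 2 + 1 = 3$)
$H = 4$ ($H = -5 + 9 = 4$)
$N{\left(a,L \right)} = 3 + L a^{2}$ ($N{\left(a,L \right)} = a a L + 3 = a^{2} L + 3 = L a^{2} + 3 = 3 + L a^{2}$)
$W{\left(I \right)} = \left(7 + I\right)^{2}$
$\frac{1}{W{\left(N{\left(13,H \right)} - 68 \right)} - 40983} = \frac{1}{\left(7 + \left(\left(3 + 4 \cdot 13^{2}\right) - 68\right)\right)^{2} - 40983} = \frac{1}{\left(7 + \left(\left(3 + 4 \cdot 169\right) - 68\right)\right)^{2} - 40983} = \frac{1}{\left(7 + \left(\left(3 + 676\right) - 68\right)\right)^{2} - 40983} = \frac{1}{\left(7 + \left(679 - 68\right)\right)^{2} - 40983} = \frac{1}{\left(7 + 611\right)^{2} - 40983} = \frac{1}{618^{2} - 40983} = \frac{1}{381924 - 40983} = \frac{1}{340941}$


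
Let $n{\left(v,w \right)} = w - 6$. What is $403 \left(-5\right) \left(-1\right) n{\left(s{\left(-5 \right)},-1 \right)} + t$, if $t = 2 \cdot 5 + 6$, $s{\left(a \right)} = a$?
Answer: $-14089$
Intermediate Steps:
$n{\left(v,w \right)} = -6 + w$ ($n{\left(v,w \right)} = w - 6 = -6 + w$)
$t = 16$ ($t = 10 + 6 = 16$)
$403 \left(-5\right) \left(-1\right) n{\left(s{\left(-5 \right)},-1 \right)} + t = 403 \left(-5\right) \left(-1\right) \left(-6 - 1\right) + 16 = 403 \cdot 5 \left(-7\right) + 16 = 403 \left(-35\right) + 16 = -14105 + 16 = -14089$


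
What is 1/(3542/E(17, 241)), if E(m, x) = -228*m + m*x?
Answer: 221/3542 ≈ 0.062394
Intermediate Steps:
1/(3542/E(17, 241)) = 1/(3542/((17*(-228 + 241)))) = 1/(3542/((17*13))) = 1/(3542/221) = 221/3542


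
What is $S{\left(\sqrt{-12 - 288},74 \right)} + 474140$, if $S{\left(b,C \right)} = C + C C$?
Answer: $479690$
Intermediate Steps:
$S{\left(b,C \right)} = C + C^{2}$
$S{\left(\sqrt{-12 - 288},74 \right)} + 474140 = 74 \left(1 + 74\right) + 474140 = 74 \cdot 75 + 474140 = 5550 + 474140 = 479690$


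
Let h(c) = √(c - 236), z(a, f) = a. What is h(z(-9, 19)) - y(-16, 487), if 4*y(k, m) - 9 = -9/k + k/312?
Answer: -5935/2496 + 7*I*√5 ≈ -2.3778 + 15.652*I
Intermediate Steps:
y(k, m) = 9/4 - 9/(4*k) + k/1248 (y(k, m) = 9/4 + (-9/k + k/312)/4 = 9/4 + (-9/(4*k) + k/1248) = 9/4 - 9/(4*k) + k/1248)
h(c) = √(-236 + c)
h(z(-9, 19)) - y(-16, 487) = √(-236 - 9) - (-2808 - 16*(2808 - 16))/(1248*(-16)) = √(-245) - (-1)*(-2808 - 16*2792)/(1248*16) = 7*I*√5 - (-1)*(-2808 - 44672)/(1248*16) = 7*I*√5 - (-1)*(-47480)/(1248*16) = 7*I*√5 - 1*5935/2496 = 7*I*√5 - 5935/2496 = -5935/2496 + 7*I*√5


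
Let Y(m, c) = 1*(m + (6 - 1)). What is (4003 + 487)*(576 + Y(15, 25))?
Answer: 2676040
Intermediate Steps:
Y(m, c) = 5 + m (Y(m, c) = 1*(m + 5) = 1*(5 + m) = 5 + m)
(4003 + 487)*(576 + Y(15, 25)) = (4003 + 487)*(576 + (5 + 15)) = 4490*(576 + 20) = 4490*596 = 2676040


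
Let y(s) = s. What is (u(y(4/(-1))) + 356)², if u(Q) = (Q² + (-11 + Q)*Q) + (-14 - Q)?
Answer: 178084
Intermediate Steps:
u(Q) = -14 + Q² - Q + Q*(-11 + Q) (u(Q) = (Q² + Q*(-11 + Q)) + (-14 - Q) = -14 + Q² - Q + Q*(-11 + Q))
(u(y(4/(-1))) + 356)² = ((-14 - 48/(-1) + 2*(4/(-1))²) + 356)² = ((-14 - 48*(-1) + 2*(4*(-1))²) + 356)² = ((-14 - 12*(-4) + 2*(-4)²) + 356)² = ((-14 + 48 + 2*16) + 356)² = ((-14 + 48 + 32) + 356)² = (66 + 356)² = 422² = 178084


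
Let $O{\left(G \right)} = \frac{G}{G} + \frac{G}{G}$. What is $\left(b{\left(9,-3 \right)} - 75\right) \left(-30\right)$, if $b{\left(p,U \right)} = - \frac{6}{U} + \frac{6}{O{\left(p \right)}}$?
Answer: $2100$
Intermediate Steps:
$O{\left(G \right)} = 2$ ($O{\left(G \right)} = 1 + 1 = 2$)
$b{\left(p,U \right)} = 3 - \frac{6}{U}$ ($b{\left(p,U \right)} = - \frac{6}{U} + \frac{6}{2} = - \frac{6}{U} + 6 \cdot \frac{1}{2} = - \frac{6}{U} + 3 = 3 - \frac{6}{U}$)
$\left(b{\left(9,-3 \right)} - 75\right) \left(-30\right) = \left(\left(3 - \frac{6}{-3}\right) - 75\right) \left(-30\right) = \left(\left(3 - -2\right) - 75\right) \left(-30\right) = \left(\left(3 + 2\right) - 75\right) \left(-30\right) = \left(5 - 75\right) \left(-30\right) = \left(-70\right) \left(-30\right) = 2100$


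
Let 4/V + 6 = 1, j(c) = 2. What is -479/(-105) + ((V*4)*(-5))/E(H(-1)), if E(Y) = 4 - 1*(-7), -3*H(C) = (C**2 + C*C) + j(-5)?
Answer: 6949/1155 ≈ 6.0164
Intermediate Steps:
H(C) = -2/3 - 2*C**2/3 (H(C) = -((C**2 + C*C) + 2)/3 = -((C**2 + C**2) + 2)/3 = -(2*C**2 + 2)/3 = -(2 + 2*C**2)/3 = -2/3 - 2*C**2/3)
V = -4/5 (V = 4/(-6 + 1) = 4/(-5) = 4*(-1/5) = -4/5 ≈ -0.80000)
E(Y) = 11 (E(Y) = 4 + 7 = 11)
-479/(-105) + ((V*4)*(-5))/E(H(-1)) = -479/(-105) + (-4/5*4*(-5))/11 = -479*(-1/105) - 16/5*(-5)*(1/11) = 479/105 + 16*(1/11) = 479/105 + 16/11 = 6949/1155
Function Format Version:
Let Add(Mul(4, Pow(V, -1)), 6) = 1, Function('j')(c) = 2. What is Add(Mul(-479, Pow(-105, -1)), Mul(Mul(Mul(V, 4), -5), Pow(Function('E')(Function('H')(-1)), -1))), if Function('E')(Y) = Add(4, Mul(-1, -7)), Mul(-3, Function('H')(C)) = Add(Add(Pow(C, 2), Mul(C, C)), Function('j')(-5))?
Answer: Rational(6949, 1155) ≈ 6.0164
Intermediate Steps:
Function('H')(C) = Add(Rational(-2, 3), Mul(Rational(-2, 3), Pow(C, 2))) (Function('H')(C) = Mul(Rational(-1, 3), Add(Add(Pow(C, 2), Mul(C, C)), 2)) = Mul(Rational(-1, 3), Add(Add(Pow(C, 2), Pow(C, 2)), 2)) = Mul(Rational(-1, 3), Add(Mul(2, Pow(C, 2)), 2)) = Mul(Rational(-1, 3), Add(2, Mul(2, Pow(C, 2)))) = Add(Rational(-2, 3), Mul(Rational(-2, 3), Pow(C, 2))))
V = Rational(-4, 5) (V = Mul(4, Pow(Add(-6, 1), -1)) = Mul(4, Pow(-5, -1)) = Mul(4, Rational(-1, 5)) = Rational(-4, 5) ≈ -0.80000)
Function('E')(Y) = 11 (Function('E')(Y) = Add(4, 7) = 11)
Add(Mul(-479, Pow(-105, -1)), Mul(Mul(Mul(V, 4), -5), Pow(Function('E')(Function('H')(-1)), -1))) = Add(Mul(-479, Pow(-105, -1)), Mul(Mul(Mul(Rational(-4, 5), 4), -5), Pow(11, -1))) = Add(Mul(-479, Rational(-1, 105)), Mul(Mul(Rational(-16, 5), -5), Rational(1, 11))) = Add(Rational(479, 105), Mul(16, Rational(1, 11))) = Add(Rational(479, 105), Rational(16, 11)) = Rational(6949, 1155)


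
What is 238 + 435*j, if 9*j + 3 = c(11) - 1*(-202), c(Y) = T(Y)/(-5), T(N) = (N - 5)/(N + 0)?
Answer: 325085/33 ≈ 9851.1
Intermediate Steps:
T(N) = (-5 + N)/N
c(Y) = -(-5 + Y)/(5*Y) (c(Y) = ((-5 + Y)/Y)/(-5) = ((-5 + Y)/Y)*(-⅕) = -(-5 + Y)/(5*Y))
j = 10939/495 (j = -⅓ + ((⅕)*(5 - 1*11)/11 - 1*(-202))/9 = -⅓ + ((⅕)*(1/11)*(5 - 11) + 202)/9 = -⅓ + ((⅕)*(1/11)*(-6) + 202)/9 = -⅓ + (-6/55 + 202)/9 = -⅓ + (⅑)*(11104/55) = -⅓ + 11104/495 = 10939/495 ≈ 22.099)
238 + 435*j = 238 + 435*(10939/495) = 238 + 317231/33 = 325085/33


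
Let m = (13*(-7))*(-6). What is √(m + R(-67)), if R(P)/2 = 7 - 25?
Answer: √510 ≈ 22.583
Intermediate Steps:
R(P) = -36 (R(P) = 2*(7 - 25) = 2*(-18) = -36)
m = 546 (m = -91*(-6) = 546)
√(m + R(-67)) = √(546 - 36) = √510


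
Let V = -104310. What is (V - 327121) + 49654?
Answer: -381777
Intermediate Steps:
(V - 327121) + 49654 = (-104310 - 327121) + 49654 = -431431 + 49654 = -381777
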